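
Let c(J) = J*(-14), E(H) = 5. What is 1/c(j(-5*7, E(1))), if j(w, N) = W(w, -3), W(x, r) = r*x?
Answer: -1/1470 ≈ -0.00068027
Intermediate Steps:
j(w, N) = -3*w
c(J) = -14*J
1/c(j(-5*7, E(1))) = 1/(-(-42)*(-5*7)) = 1/(-(-42)*(-35)) = 1/(-14*105) = 1/(-1470) = -1/1470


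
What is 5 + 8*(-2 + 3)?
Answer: 13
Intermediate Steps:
5 + 8*(-2 + 3) = 5 + 8*1 = 5 + 8 = 13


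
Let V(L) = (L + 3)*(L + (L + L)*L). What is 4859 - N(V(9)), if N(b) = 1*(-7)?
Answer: 4866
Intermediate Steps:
V(L) = (3 + L)*(L + 2*L**2) (V(L) = (3 + L)*(L + (2*L)*L) = (3 + L)*(L + 2*L**2))
N(b) = -7
4859 - N(V(9)) = 4859 - 1*(-7) = 4859 + 7 = 4866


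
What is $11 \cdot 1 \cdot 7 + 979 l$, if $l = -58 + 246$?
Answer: $184129$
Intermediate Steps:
$l = 188$
$11 \cdot 1 \cdot 7 + 979 l = 11 \cdot 1 \cdot 7 + 979 \cdot 188 = 11 \cdot 7 + 184052 = 77 + 184052 = 184129$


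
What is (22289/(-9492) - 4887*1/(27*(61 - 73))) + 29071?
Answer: 46010469/1582 ≈ 29084.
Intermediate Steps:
(22289/(-9492) - 4887*1/(27*(61 - 73))) + 29071 = (22289*(-1/9492) - 4887/(27*(-12))) + 29071 = (-22289/9492 - 4887/(-324)) + 29071 = (-22289/9492 - 4887*(-1/324)) + 29071 = (-22289/9492 + 181/12) + 29071 = 20147/1582 + 29071 = 46010469/1582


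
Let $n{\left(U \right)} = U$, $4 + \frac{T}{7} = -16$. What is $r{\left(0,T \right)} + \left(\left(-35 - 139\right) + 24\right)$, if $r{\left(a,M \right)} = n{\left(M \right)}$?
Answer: $-290$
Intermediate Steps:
$T = -140$ ($T = -28 + 7 \left(-16\right) = -28 - 112 = -140$)
$r{\left(a,M \right)} = M$
$r{\left(0,T \right)} + \left(\left(-35 - 139\right) + 24\right) = -140 + \left(\left(-35 - 139\right) + 24\right) = -140 + \left(-174 + 24\right) = -140 - 150 = -290$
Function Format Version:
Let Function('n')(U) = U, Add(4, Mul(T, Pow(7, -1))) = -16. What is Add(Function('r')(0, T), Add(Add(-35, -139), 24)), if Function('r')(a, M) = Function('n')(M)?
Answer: -290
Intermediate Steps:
T = -140 (T = Add(-28, Mul(7, -16)) = Add(-28, -112) = -140)
Function('r')(a, M) = M
Add(Function('r')(0, T), Add(Add(-35, -139), 24)) = Add(-140, Add(Add(-35, -139), 24)) = Add(-140, Add(-174, 24)) = Add(-140, -150) = -290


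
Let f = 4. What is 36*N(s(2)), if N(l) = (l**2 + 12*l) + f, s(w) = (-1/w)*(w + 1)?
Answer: -423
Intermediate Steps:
s(w) = -(1 + w)/w (s(w) = (-1/w)*(1 + w) = -(1 + w)/w)
N(l) = 4 + l**2 + 12*l (N(l) = (l**2 + 12*l) + 4 = 4 + l**2 + 12*l)
36*N(s(2)) = 36*(4 + ((-1 - 1*2)/2)**2 + 12*((-1 - 1*2)/2)) = 36*(4 + ((-1 - 2)/2)**2 + 12*((-1 - 2)/2)) = 36*(4 + ((1/2)*(-3))**2 + 12*((1/2)*(-3))) = 36*(4 + (-3/2)**2 + 12*(-3/2)) = 36*(4 + 9/4 - 18) = 36*(-47/4) = -423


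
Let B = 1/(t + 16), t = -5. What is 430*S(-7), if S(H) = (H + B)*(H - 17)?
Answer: 784320/11 ≈ 71302.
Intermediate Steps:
B = 1/11 (B = 1/(-5 + 16) = 1/11 ≈ 0.090909)
S(H) = (-17 + H)*(1/11 + H) (S(H) = (H + 1/11)*(H - 17) = (1/11 + H)*(-17 + H) = (-17 + H)*(1/11 + H))
430*S(-7) = 430*(-17/11 + (-7)**2 - 186/11*(-7)) = 430*(-17/11 + 49 + 1302/11) = 430*(1824/11) = 784320/11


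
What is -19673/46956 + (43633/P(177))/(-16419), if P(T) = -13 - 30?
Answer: -7060609/19768476 ≈ -0.35716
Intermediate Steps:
P(T) = -43
-19673/46956 + (43633/P(177))/(-16419) = -19673/46956 + (43633/(-43))/(-16419) = -19673*1/46956 + (43633*(-1/43))*(-1/16419) = -19673/46956 - 43633/43*(-1/16419) = -19673/46956 + 43633/706017 = -7060609/19768476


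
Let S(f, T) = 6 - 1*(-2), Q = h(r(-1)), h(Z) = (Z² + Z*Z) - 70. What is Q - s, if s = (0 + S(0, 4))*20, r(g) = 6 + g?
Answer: -180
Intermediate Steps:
h(Z) = -70 + 2*Z² (h(Z) = (Z² + Z²) - 70 = 2*Z² - 70 = -70 + 2*Z²)
Q = -20 (Q = -70 + 2*(6 - 1)² = -70 + 2*5² = -70 + 2*25 = -70 + 50 = -20)
S(f, T) = 8 (S(f, T) = 6 + 2 = 8)
s = 160 (s = (0 + 8)*20 = 8*20 = 160)
Q - s = -20 - 1*160 = -20 - 160 = -180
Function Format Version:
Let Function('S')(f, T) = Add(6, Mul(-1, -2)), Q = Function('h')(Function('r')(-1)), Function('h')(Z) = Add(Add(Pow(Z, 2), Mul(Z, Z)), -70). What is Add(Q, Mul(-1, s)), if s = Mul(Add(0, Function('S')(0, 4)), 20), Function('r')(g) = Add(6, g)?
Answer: -180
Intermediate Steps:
Function('h')(Z) = Add(-70, Mul(2, Pow(Z, 2))) (Function('h')(Z) = Add(Add(Pow(Z, 2), Pow(Z, 2)), -70) = Add(Mul(2, Pow(Z, 2)), -70) = Add(-70, Mul(2, Pow(Z, 2))))
Q = -20 (Q = Add(-70, Mul(2, Pow(Add(6, -1), 2))) = Add(-70, Mul(2, Pow(5, 2))) = Add(-70, Mul(2, 25)) = Add(-70, 50) = -20)
Function('S')(f, T) = 8 (Function('S')(f, T) = Add(6, 2) = 8)
s = 160 (s = Mul(Add(0, 8), 20) = Mul(8, 20) = 160)
Add(Q, Mul(-1, s)) = Add(-20, Mul(-1, 160)) = Add(-20, -160) = -180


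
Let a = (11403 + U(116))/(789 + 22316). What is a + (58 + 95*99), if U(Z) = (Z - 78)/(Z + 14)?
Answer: 14212511189/1501825 ≈ 9463.5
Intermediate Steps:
U(Z) = (-78 + Z)/(14 + Z)
a = 741214/1501825 (a = (11403 + (-78 + 116)/(14 + 116))/(789 + 22316) = (11403 + 38/130)/23105 = (11403 + (1/130)*38)*(1/23105) = (11403 + 19/65)*(1/23105) = (741214/65)*(1/23105) = 741214/1501825 ≈ 0.49354)
a + (58 + 95*99) = 741214/1501825 + (58 + 95*99) = 741214/1501825 + (58 + 9405) = 741214/1501825 + 9463 = 14212511189/1501825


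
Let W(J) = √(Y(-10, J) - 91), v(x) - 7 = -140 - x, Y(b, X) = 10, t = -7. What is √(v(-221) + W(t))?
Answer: √(88 + 9*I) ≈ 9.3931 + 0.47908*I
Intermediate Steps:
v(x) = -133 - x (v(x) = 7 + (-140 - x) = -133 - x)
W(J) = 9*I (W(J) = √(10 - 91) = √(-81) = 9*I)
√(v(-221) + W(t)) = √((-133 - 1*(-221)) + 9*I) = √((-133 + 221) + 9*I) = √(88 + 9*I)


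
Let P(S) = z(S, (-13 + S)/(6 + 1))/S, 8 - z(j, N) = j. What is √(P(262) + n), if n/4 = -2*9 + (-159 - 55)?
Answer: I*√15942045/131 ≈ 30.479*I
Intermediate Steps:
z(j, N) = 8 - j
P(S) = (8 - S)/S
n = -928 (n = 4*(-2*9 + (-159 - 55)) = 4*(-1*18 - 214) = 4*(-18 - 214) = 4*(-232) = -928)
√(P(262) + n) = √((8 - 1*262)/262 - 928) = √((8 - 262)/262 - 928) = √((1/262)*(-254) - 928) = √(-127/131 - 928) = √(-121695/131) = I*√15942045/131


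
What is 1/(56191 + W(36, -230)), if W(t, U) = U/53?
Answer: 53/2977893 ≈ 1.7798e-5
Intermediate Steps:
W(t, U) = U/53 (W(t, U) = U*(1/53) = U/53)
1/(56191 + W(36, -230)) = 1/(56191 + (1/53)*(-230)) = 1/(56191 - 230/53) = 1/(2977893/53) = 53/2977893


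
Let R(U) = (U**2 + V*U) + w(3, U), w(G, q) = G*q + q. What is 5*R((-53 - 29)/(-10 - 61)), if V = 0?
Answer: 150060/5041 ≈ 29.768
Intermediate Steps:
w(G, q) = q + G*q
R(U) = U**2 + 4*U (R(U) = (U**2 + 0*U) + U*(1 + 3) = (U**2 + 0) + U*4 = U**2 + 4*U)
5*R((-53 - 29)/(-10 - 61)) = 5*(((-53 - 29)/(-10 - 61))*(4 + (-53 - 29)/(-10 - 61))) = 5*((-82/(-71))*(4 - 82/(-71))) = 5*((-82*(-1/71))*(4 - 82*(-1/71))) = 5*(82*(4 + 82/71)/71) = 5*((82/71)*(366/71)) = 5*(30012/5041) = 150060/5041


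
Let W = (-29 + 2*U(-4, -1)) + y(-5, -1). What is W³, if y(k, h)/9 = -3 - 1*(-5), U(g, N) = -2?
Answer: -3375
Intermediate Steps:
y(k, h) = 18 (y(k, h) = 9*(-3 - 1*(-5)) = 9*(-3 + 5) = 9*2 = 18)
W = -15 (W = (-29 + 2*(-2)) + 18 = (-29 - 4) + 18 = -33 + 18 = -15)
W³ = (-15)³ = -3375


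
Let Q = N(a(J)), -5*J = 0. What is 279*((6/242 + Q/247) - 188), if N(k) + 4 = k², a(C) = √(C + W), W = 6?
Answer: -1567358667/29887 ≈ -52443.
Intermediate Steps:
J = 0 (J = -⅕*0 = 0)
a(C) = √(6 + C) (a(C) = √(C + 6) = √(6 + C))
N(k) = -4 + k²
Q = 2 (Q = -4 + (√(6 + 0))² = -4 + (√6)² = -4 + 6 = 2)
279*((6/242 + Q/247) - 188) = 279*((6/242 + 2/247) - 188) = 279*((6*(1/242) + 2*(1/247)) - 188) = 279*((3/121 + 2/247) - 188) = 279*(983/29887 - 188) = 279*(-5617773/29887) = -1567358667/29887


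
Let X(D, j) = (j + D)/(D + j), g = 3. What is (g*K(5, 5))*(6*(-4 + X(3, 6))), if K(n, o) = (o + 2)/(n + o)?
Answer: -189/5 ≈ -37.800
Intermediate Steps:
X(D, j) = 1 (X(D, j) = (D + j)/(D + j) = 1)
K(n, o) = (2 + o)/(n + o)
(g*K(5, 5))*(6*(-4 + X(3, 6))) = (3*((2 + 5)/(5 + 5)))*(6*(-4 + 1)) = (3*(7/10))*(6*(-3)) = (3*((1/10)*7))*(-18) = (3*(7/10))*(-18) = (21/10)*(-18) = -189/5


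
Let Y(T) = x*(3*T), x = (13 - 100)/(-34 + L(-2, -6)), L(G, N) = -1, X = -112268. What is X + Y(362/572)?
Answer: -1123755439/10010 ≈ -1.1226e+5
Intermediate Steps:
x = 87/35 (x = (13 - 100)/(-34 - 1) = -87/(-35) = -87*(-1/35) = 87/35 ≈ 2.4857)
Y(T) = 261*T/35 (Y(T) = 87*(3*T)/35 = 261*T/35)
X + Y(362/572) = -112268 + 261*(362/572)/35 = -112268 + 261*(362*(1/572))/35 = -112268 + (261/35)*(181/286) = -112268 + 47241/10010 = -1123755439/10010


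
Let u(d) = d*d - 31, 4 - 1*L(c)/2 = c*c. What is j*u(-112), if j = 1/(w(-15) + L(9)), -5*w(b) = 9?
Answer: -62565/779 ≈ -80.314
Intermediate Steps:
L(c) = 8 - 2*c² (L(c) = 8 - 2*c*c = 8 - 2*c²)
u(d) = -31 + d² (u(d) = d² - 31 = -31 + d²)
w(b) = -9/5 (w(b) = -⅕*9 = -9/5)
j = -5/779 (j = 1/(-9/5 + (8 - 2*9²)) = 1/(-9/5 + (8 - 2*81)) = 1/(-9/5 + (8 - 162)) = 1/(-9/5 - 154) = 1/(-779/5) = -5/779 ≈ -0.0064185)
j*u(-112) = -5*(-31 + (-112)²)/779 = -5*(-31 + 12544)/779 = -5/779*12513 = -62565/779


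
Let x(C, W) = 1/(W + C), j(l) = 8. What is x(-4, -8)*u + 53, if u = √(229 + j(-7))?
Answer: 53 - √237/12 ≈ 51.717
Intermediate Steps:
x(C, W) = 1/(C + W)
u = √237 (u = √(229 + 8) = √237 ≈ 15.395)
x(-4, -8)*u + 53 = √237/(-4 - 8) + 53 = √237/(-12) + 53 = -√237/12 + 53 = 53 - √237/12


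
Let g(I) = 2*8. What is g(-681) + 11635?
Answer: 11651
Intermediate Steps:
g(I) = 16
g(-681) + 11635 = 16 + 11635 = 11651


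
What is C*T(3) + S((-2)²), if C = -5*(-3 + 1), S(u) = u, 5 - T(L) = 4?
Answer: 14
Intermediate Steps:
T(L) = 1 (T(L) = 5 - 1*4 = 5 - 4 = 1)
C = 10 (C = -5*(-2) = 10)
C*T(3) + S((-2)²) = 10*1 + (-2)² = 10 + 4 = 14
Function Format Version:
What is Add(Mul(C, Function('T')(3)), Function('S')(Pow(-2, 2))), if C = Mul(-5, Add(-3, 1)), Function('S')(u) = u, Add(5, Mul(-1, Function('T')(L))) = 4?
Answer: 14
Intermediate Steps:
Function('T')(L) = 1 (Function('T')(L) = Add(5, Mul(-1, 4)) = Add(5, -4) = 1)
C = 10 (C = Mul(-5, -2) = 10)
Add(Mul(C, Function('T')(3)), Function('S')(Pow(-2, 2))) = Add(Mul(10, 1), Pow(-2, 2)) = Add(10, 4) = 14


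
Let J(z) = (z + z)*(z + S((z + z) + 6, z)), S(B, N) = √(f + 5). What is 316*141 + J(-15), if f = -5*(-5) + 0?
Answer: 45006 - 30*√30 ≈ 44842.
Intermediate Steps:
f = 25 (f = 25 + 0 = 25)
S(B, N) = √30 (S(B, N) = √(25 + 5) = √30)
J(z) = 2*z*(z + √30) (J(z) = (z + z)*(z + √30) = (2*z)*(z + √30) = 2*z*(z + √30))
316*141 + J(-15) = 316*141 + 2*(-15)*(-15 + √30) = 44556 + (450 - 30*√30) = 45006 - 30*√30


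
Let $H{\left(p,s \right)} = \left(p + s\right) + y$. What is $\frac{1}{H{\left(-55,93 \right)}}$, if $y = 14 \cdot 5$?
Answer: $\frac{1}{108} \approx 0.0092593$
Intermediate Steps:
$y = 70$
$H{\left(p,s \right)} = 70 + p + s$ ($H{\left(p,s \right)} = \left(p + s\right) + 70 = 70 + p + s$)
$\frac{1}{H{\left(-55,93 \right)}} = \frac{1}{70 - 55 + 93} = \frac{1}{108}$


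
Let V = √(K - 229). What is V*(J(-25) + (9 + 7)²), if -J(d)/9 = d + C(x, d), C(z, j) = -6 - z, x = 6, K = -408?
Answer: 4123*I*√13 ≈ 14866.0*I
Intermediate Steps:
V = 7*I*√13 (V = √(-408 - 229) = √(-637) = 7*I*√13 ≈ 25.239*I)
J(d) = 108 - 9*d (J(d) = -9*(d + (-6 - 1*6)) = -9*(d + (-6 - 6)) = -9*(d - 12) = -9*(-12 + d) = 108 - 9*d)
V*(J(-25) + (9 + 7)²) = (7*I*√13)*((108 - 9*(-25)) + (9 + 7)²) = (7*I*√13)*((108 + 225) + 16²) = (7*I*√13)*(333 + 256) = (7*I*√13)*589 = 4123*I*√13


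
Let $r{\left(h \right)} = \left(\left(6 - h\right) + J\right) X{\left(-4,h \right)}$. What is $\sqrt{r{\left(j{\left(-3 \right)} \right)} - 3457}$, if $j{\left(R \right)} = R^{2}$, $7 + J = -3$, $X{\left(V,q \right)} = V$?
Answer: $i \sqrt{3405} \approx 58.352 i$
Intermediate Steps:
$J = -10$ ($J = -7 - 3 = -10$)
$r{\left(h \right)} = 16 + 4 h$ ($r{\left(h \right)} = \left(\left(6 - h\right) - 10\right) \left(-4\right) = \left(-4 - h\right) \left(-4\right) = 16 + 4 h$)
$\sqrt{r{\left(j{\left(-3 \right)} \right)} - 3457} = \sqrt{\left(16 + 4 \left(-3\right)^{2}\right) - 3457} = \sqrt{\left(16 + 4 \cdot 9\right) - 3457} = \sqrt{\left(16 + 36\right) - 3457} = \sqrt{52 - 3457} = \sqrt{-3405} = i \sqrt{3405}$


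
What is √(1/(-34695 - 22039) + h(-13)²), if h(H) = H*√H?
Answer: I*√7071586679666/56734 ≈ 46.872*I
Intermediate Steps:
h(H) = H^(3/2)
√(1/(-34695 - 22039) + h(-13)²) = √(1/(-34695 - 22039) + ((-13)^(3/2))²) = √(1/(-56734) + (-13*I*√13)²) = √(-1/56734 - 2197) = √(-124644599/56734) = I*√7071586679666/56734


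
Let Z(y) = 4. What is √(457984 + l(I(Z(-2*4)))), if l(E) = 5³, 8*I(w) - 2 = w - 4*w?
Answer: 57*√141 ≈ 676.84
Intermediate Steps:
I(w) = ¼ - 3*w/8 (I(w) = ¼ + (w - 4*w)/8 = ¼ + (-3*w)/8 = ¼ - 3*w/8)
l(E) = 125
√(457984 + l(I(Z(-2*4)))) = √(457984 + 125) = √458109 = 57*√141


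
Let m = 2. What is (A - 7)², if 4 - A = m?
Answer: 25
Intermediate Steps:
A = 2 (A = 4 - 1*2 = 4 - 2 = 2)
(A - 7)² = (2 - 7)² = (-5)² = 25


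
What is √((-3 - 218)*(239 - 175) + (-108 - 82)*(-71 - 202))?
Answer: √37726 ≈ 194.23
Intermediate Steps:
√((-3 - 218)*(239 - 175) + (-108 - 82)*(-71 - 202)) = √(-221*64 - 190*(-273)) = √(-14144 + 51870) = √37726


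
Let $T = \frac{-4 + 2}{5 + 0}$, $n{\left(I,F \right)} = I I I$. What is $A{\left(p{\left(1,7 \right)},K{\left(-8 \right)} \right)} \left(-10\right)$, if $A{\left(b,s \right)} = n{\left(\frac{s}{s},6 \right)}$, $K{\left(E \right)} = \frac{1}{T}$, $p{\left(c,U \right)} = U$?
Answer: $-10$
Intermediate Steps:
$n{\left(I,F \right)} = I^{3}$ ($n{\left(I,F \right)} = I^{2} I = I^{3}$)
$T = - \frac{2}{5} \approx -0.4$
$K{\left(E \right)} = - \frac{5}{2}$ ($K{\left(E \right)} = \frac{1}{- \frac{2}{5}} = - \frac{5}{2}$)
$A{\left(b,s \right)} = 1$ ($A{\left(b,s \right)} = \left(\frac{s}{s}\right)^{3} = 1^{3} = 1$)
$A{\left(p{\left(1,7 \right)},K{\left(-8 \right)} \right)} \left(-10\right) = 1 \left(-10\right) = -10$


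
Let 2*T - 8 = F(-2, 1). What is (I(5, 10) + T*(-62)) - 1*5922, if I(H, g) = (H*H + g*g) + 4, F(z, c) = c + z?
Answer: -6010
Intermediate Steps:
I(H, g) = 4 + H**2 + g**2 (I(H, g) = (H**2 + g**2) + 4 = 4 + H**2 + g**2)
T = 7/2 (T = 4 + (1 - 2)/2 = 4 + (1/2)*(-1) = 4 - 1/2 = 7/2 ≈ 3.5000)
(I(5, 10) + T*(-62)) - 1*5922 = ((4 + 5**2 + 10**2) + (7/2)*(-62)) - 1*5922 = ((4 + 25 + 100) - 217) - 5922 = (129 - 217) - 5922 = -88 - 5922 = -6010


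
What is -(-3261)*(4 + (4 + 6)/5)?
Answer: 19566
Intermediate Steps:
-(-3261)*(4 + (4 + 6)/5) = -(-3261)*(4 + 10*(1/5)) = -(-3261)*(4 + 2) = -(-3261)*6 = -1087*(-18) = 19566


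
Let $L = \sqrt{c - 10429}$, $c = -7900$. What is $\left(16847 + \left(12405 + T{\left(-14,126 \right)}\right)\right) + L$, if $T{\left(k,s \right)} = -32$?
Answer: $29220 + i \sqrt{18329} \approx 29220.0 + 135.38 i$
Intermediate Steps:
$L = i \sqrt{18329}$ ($L = \sqrt{-7900 - 10429} = \sqrt{-18329} = i \sqrt{18329} \approx 135.38 i$)
$\left(16847 + \left(12405 + T{\left(-14,126 \right)}\right)\right) + L = \left(16847 + \left(12405 - 32\right)\right) + i \sqrt{18329} = \left(16847 + 12373\right) + i \sqrt{18329} = 29220 + i \sqrt{18329}$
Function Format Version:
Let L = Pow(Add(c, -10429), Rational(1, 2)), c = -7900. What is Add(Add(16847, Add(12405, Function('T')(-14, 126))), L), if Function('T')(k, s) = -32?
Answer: Add(29220, Mul(I, Pow(18329, Rational(1, 2)))) ≈ Add(29220., Mul(135.38, I))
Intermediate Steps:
L = Mul(I, Pow(18329, Rational(1, 2))) (L = Pow(Add(-7900, -10429), Rational(1, 2)) = Pow(-18329, Rational(1, 2)) = Mul(I, Pow(18329, Rational(1, 2))) ≈ Mul(135.38, I))
Add(Add(16847, Add(12405, Function('T')(-14, 126))), L) = Add(Add(16847, Add(12405, -32)), Mul(I, Pow(18329, Rational(1, 2)))) = Add(Add(16847, 12373), Mul(I, Pow(18329, Rational(1, 2)))) = Add(29220, Mul(I, Pow(18329, Rational(1, 2))))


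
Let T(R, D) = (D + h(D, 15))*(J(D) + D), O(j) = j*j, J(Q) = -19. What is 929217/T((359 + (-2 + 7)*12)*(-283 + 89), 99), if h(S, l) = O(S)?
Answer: 309739/264000 ≈ 1.1733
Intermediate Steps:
O(j) = j²
h(S, l) = S²
T(R, D) = (-19 + D)*(D + D²) (T(R, D) = (D + D²)*(-19 + D) = (-19 + D)*(D + D²))
929217/T((359 + (-2 + 7)*12)*(-283 + 89), 99) = 929217/((99*(-19 + 99² - 18*99))) = 929217/((99*(-19 + 9801 - 1782))) = 929217/((99*8000)) = 929217/792000 = 929217*(1/792000) = 309739/264000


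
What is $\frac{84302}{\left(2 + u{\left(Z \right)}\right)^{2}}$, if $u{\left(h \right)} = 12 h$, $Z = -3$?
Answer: $\frac{42151}{578} \approx 72.926$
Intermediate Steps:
$\frac{84302}{\left(2 + u{\left(Z \right)}\right)^{2}} = \frac{84302}{\left(2 + 12 \left(-3\right)\right)^{2}} = \frac{84302}{\left(2 - 36\right)^{2}} = \frac{84302}{\left(-34\right)^{2}} = \frac{84302}{1156} = 84302 \cdot \frac{1}{1156} = \frac{42151}{578}$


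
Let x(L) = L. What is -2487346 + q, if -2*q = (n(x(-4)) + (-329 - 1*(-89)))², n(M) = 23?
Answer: -5021781/2 ≈ -2.5109e+6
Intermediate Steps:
q = -47089/2 (q = -(23 + (-329 - 1*(-89)))²/2 = -(23 + (-329 + 89))²/2 = -(23 - 240)²/2 = -½*(-217)² = -½*47089 = -47089/2 ≈ -23545.)
-2487346 + q = -2487346 - 47089/2 = -5021781/2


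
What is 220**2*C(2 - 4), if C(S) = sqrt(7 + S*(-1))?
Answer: 145200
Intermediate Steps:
C(S) = sqrt(7 - S)
220**2*C(2 - 4) = 220**2*sqrt(7 - (2 - 4)) = 48400*sqrt(7 - 1*(-2)) = 48400*sqrt(7 + 2) = 48400*sqrt(9) = 48400*3 = 145200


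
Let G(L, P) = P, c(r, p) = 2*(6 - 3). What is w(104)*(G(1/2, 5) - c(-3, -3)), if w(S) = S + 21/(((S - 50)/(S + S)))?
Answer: -1664/9 ≈ -184.89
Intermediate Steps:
c(r, p) = 6 (c(r, p) = 2*3 = 6)
w(S) = S + 42*S/(-50 + S) (w(S) = S + 21/(((-50 + S)/((2*S)))) = S + 21/(((-50 + S)*(1/(2*S)))) = S + 21/(((-50 + S)/(2*S))) = S + 21*(2*S/(-50 + S)) = S + 42*S/(-50 + S))
w(104)*(G(1/2, 5) - c(-3, -3)) = (104*(-8 + 104)/(-50 + 104))*(5 - 1*6) = (104*96/54)*(5 - 6) = (104*(1/54)*96)*(-1) = (1664/9)*(-1) = -1664/9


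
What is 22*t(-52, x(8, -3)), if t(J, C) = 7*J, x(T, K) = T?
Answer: -8008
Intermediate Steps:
22*t(-52, x(8, -3)) = 22*(7*(-52)) = 22*(-364) = -8008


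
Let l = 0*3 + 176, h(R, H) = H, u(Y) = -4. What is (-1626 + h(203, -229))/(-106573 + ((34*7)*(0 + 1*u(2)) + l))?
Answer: 1855/107349 ≈ 0.017280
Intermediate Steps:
l = 176 (l = 0 + 176 = 176)
(-1626 + h(203, -229))/(-106573 + ((34*7)*(0 + 1*u(2)) + l)) = (-1626 - 229)/(-106573 + ((34*7)*(0 + 1*(-4)) + 176)) = -1855/(-106573 + (238*(0 - 4) + 176)) = -1855/(-106573 + (238*(-4) + 176)) = -1855/(-106573 + (-952 + 176)) = -1855/(-106573 - 776) = -1855/(-107349) = -1855*(-1/107349) = 1855/107349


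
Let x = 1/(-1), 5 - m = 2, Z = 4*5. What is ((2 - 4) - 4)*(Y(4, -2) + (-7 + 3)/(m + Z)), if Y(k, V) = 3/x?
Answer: 438/23 ≈ 19.043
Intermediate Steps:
Z = 20
m = 3 (m = 5 - 1*2 = 5 - 2 = 3)
x = -1
Y(k, V) = -3 (Y(k, V) = 3/(-1) = 3*(-1) = -3)
((2 - 4) - 4)*(Y(4, -2) + (-7 + 3)/(m + Z)) = ((2 - 4) - 4)*(-3 + (-7 + 3)/(3 + 20)) = (-2 - 4)*(-3 - 4/23) = -6*(-3 - 4*1/23) = -6*(-3 - 4/23) = -6*(-73/23) = 438/23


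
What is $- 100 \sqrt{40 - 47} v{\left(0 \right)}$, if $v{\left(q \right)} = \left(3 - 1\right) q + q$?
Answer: $0$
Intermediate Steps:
$v{\left(q \right)} = 3 q$ ($v{\left(q \right)} = \left(3 - 1\right) q + q = 2 q + q = 3 q$)
$- 100 \sqrt{40 - 47} v{\left(0 \right)} = - 100 \sqrt{40 - 47} \cdot 3 \cdot 0 = - 100 \sqrt{-7} \cdot 0 = - 100 i \sqrt{7} \cdot 0 = 0$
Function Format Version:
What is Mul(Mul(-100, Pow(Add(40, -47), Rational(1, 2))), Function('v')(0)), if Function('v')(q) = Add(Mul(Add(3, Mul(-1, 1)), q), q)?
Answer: 0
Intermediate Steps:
Function('v')(q) = Mul(3, q) (Function('v')(q) = Add(Mul(Add(3, -1), q), q) = Add(Mul(2, q), q) = Mul(3, q))
Mul(Mul(-100, Pow(Add(40, -47), Rational(1, 2))), Function('v')(0)) = Mul(Mul(-100, Pow(Add(40, -47), Rational(1, 2))), Mul(3, 0)) = Mul(Mul(-100, Pow(-7, Rational(1, 2))), 0) = Mul(Mul(-100, Mul(I, Pow(7, Rational(1, 2)))), 0) = Mul(Mul(-100, I, Pow(7, Rational(1, 2))), 0) = 0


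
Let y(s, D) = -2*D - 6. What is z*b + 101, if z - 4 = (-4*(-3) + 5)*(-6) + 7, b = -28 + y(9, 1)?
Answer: 3377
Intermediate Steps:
y(s, D) = -6 - 2*D
b = -36 (b = -28 + (-6 - 2*1) = -28 + (-6 - 2) = -28 - 8 = -36)
z = -91 (z = 4 + ((-4*(-3) + 5)*(-6) + 7) = 4 + ((12 + 5)*(-6) + 7) = 4 + (17*(-6) + 7) = 4 + (-102 + 7) = 4 - 95 = -91)
z*b + 101 = -91*(-36) + 101 = 3276 + 101 = 3377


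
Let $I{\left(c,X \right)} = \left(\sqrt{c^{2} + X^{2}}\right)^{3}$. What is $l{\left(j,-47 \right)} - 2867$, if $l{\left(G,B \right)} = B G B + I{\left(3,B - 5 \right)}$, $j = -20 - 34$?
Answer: $-122153 + 2713 \sqrt{2713} \approx 19158.0$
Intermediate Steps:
$j = -54$
$I{\left(c,X \right)} = \left(X^{2} + c^{2}\right)^{\frac{3}{2}}$ ($I{\left(c,X \right)} = \left(\sqrt{X^{2} + c^{2}}\right)^{3} = \left(X^{2} + c^{2}\right)^{\frac{3}{2}}$)
$l{\left(G,B \right)} = \left(9 + \left(-5 + B\right)^{2}\right)^{\frac{3}{2}} + G B^{2}$ ($l{\left(G,B \right)} = B G B + \left(\left(B - 5\right)^{2} + 3^{2}\right)^{\frac{3}{2}} = G B^{2} + \left(\left(-5 + B\right)^{2} + 9\right)^{\frac{3}{2}} = G B^{2} + \left(9 + \left(-5 + B\right)^{2}\right)^{\frac{3}{2}} = \left(9 + \left(-5 + B\right)^{2}\right)^{\frac{3}{2}} + G B^{2}$)
$l{\left(j,-47 \right)} - 2867 = \left(\left(9 + \left(-5 - 47\right)^{2}\right)^{\frac{3}{2}} - 54 \left(-47\right)^{2}\right) - 2867 = \left(\left(9 + \left(-52\right)^{2}\right)^{\frac{3}{2}} - 119286\right) - 2867 = \left(\left(9 + 2704\right)^{\frac{3}{2}} - 119286\right) - 2867 = \left(2713^{\frac{3}{2}} - 119286\right) - 2867 = \left(2713 \sqrt{2713} - 119286\right) - 2867 = \left(-119286 + 2713 \sqrt{2713}\right) - 2867 = -122153 + 2713 \sqrt{2713}$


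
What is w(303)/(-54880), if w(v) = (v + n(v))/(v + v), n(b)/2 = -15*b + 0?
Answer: 29/109760 ≈ 0.00026421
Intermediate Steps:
n(b) = -30*b (n(b) = 2*(-15*b + 0) = 2*(-15*b) = -30*b)
w(v) = -29/2 (w(v) = (v - 30*v)/(v + v) = (-29*v)/((2*v)) = (-29*v)*(1/(2*v)) = -29/2)
w(303)/(-54880) = -29/2/(-54880) = -29/2*(-1/54880) = 29/109760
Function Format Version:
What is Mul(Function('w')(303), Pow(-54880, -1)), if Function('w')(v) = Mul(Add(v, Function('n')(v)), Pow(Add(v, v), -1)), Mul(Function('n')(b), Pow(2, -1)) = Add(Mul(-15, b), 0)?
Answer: Rational(29, 109760) ≈ 0.00026421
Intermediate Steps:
Function('n')(b) = Mul(-30, b) (Function('n')(b) = Mul(2, Add(Mul(-15, b), 0)) = Mul(2, Mul(-15, b)) = Mul(-30, b))
Function('w')(v) = Rational(-29, 2) (Function('w')(v) = Mul(Add(v, Mul(-30, v)), Pow(Add(v, v), -1)) = Mul(Mul(-29, v), Pow(Mul(2, v), -1)) = Mul(Mul(-29, v), Mul(Rational(1, 2), Pow(v, -1))) = Rational(-29, 2))
Mul(Function('w')(303), Pow(-54880, -1)) = Mul(Rational(-29, 2), Pow(-54880, -1)) = Mul(Rational(-29, 2), Rational(-1, 54880)) = Rational(29, 109760)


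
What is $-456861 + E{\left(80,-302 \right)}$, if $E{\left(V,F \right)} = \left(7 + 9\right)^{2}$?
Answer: $-456605$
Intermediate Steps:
$E{\left(V,F \right)} = 256$ ($E{\left(V,F \right)} = 16^{2} = 256$)
$-456861 + E{\left(80,-302 \right)} = -456861 + 256 = -456605$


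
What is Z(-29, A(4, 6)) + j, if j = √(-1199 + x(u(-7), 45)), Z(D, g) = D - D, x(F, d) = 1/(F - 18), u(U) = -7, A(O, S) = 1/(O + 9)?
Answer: 2*I*√7494/5 ≈ 34.627*I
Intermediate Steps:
A(O, S) = 1/(9 + O)
x(F, d) = 1/(-18 + F)
Z(D, g) = 0
j = 2*I*√7494/5 (j = √(-1199 + 1/(-18 - 7)) = √(-1199 + 1/(-25)) = √(-1199 - 1/25) = √(-29976/25) = 2*I*√7494/5 ≈ 34.627*I)
Z(-29, A(4, 6)) + j = 0 + 2*I*√7494/5 = 2*I*√7494/5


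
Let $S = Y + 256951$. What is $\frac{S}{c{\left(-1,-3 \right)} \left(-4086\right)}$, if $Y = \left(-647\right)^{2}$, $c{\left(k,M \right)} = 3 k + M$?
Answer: $\frac{168890}{6129} \approx 27.556$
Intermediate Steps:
$c{\left(k,M \right)} = M + 3 k$
$Y = 418609$
$S = 675560$ ($S = 418609 + 256951 = 675560$)
$\frac{S}{c{\left(-1,-3 \right)} \left(-4086\right)} = \frac{675560}{\left(-3 + 3 \left(-1\right)\right) \left(-4086\right)} = \frac{675560}{\left(-3 - 3\right) \left(-4086\right)} = \frac{675560}{\left(-6\right) \left(-4086\right)} = \frac{675560}{24516} = 675560 \cdot \frac{1}{24516} = \frac{168890}{6129}$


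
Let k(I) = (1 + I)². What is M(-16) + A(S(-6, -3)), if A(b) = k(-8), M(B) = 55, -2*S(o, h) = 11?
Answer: 104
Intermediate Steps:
S(o, h) = -11/2 (S(o, h) = -½*11 = -11/2)
A(b) = 49 (A(b) = (1 - 8)² = (-7)² = 49)
M(-16) + A(S(-6, -3)) = 55 + 49 = 104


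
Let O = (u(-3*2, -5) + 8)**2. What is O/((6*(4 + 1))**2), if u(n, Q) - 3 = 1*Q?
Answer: 1/25 ≈ 0.040000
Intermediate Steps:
u(n, Q) = 3 + Q (u(n, Q) = 3 + 1*Q = 3 + Q)
O = 36 (O = ((3 - 5) + 8)**2 = (-2 + 8)**2 = 6**2 = 36)
O/((6*(4 + 1))**2) = 36/((6*(4 + 1))**2) = 36/((6*5)**2) = 36/(30**2) = 36/900 = 36*(1/900) = 1/25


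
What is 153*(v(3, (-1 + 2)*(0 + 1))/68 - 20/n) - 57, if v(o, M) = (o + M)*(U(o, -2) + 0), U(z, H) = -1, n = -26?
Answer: 672/13 ≈ 51.692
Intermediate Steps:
v(o, M) = -M - o (v(o, M) = (o + M)*(-1 + 0) = (M + o)*(-1) = -M - o)
153*(v(3, (-1 + 2)*(0 + 1))/68 - 20/n) - 57 = 153*((-(-1 + 2)*(0 + 1) - 1*3)/68 - 20/(-26)) - 57 = 153*((-1 - 3)*(1/68) - 20*(-1/26)) - 57 = 153*((-1*1 - 3)*(1/68) + 10/13) - 57 = 153*((-1 - 3)*(1/68) + 10/13) - 57 = 153*(-4*1/68 + 10/13) - 57 = 153*(-1/17 + 10/13) - 57 = 153*(157/221) - 57 = 1413/13 - 57 = 672/13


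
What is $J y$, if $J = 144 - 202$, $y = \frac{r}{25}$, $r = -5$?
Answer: $\frac{58}{5} \approx 11.6$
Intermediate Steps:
$y = - \frac{1}{5}$ ($y = - \frac{5}{25} = \left(-5\right) \frac{1}{25} = - \frac{1}{5} \approx -0.2$)
$J = -58$
$J y = \left(-58\right) \left(- \frac{1}{5}\right) = \frac{58}{5}$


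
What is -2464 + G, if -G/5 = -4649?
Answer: 20781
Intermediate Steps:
G = 23245 (G = -5*(-4649) = 23245)
-2464 + G = -2464 + 23245 = 20781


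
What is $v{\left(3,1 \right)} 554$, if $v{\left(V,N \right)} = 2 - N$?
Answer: $554$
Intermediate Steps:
$v{\left(3,1 \right)} 554 = \left(2 - 1\right) 554 = 1 \cdot 554 = 554$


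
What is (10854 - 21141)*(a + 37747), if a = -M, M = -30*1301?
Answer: -789804999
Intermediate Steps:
M = -39030
a = 39030 (a = -1*(-39030) = 39030)
(10854 - 21141)*(a + 37747) = (10854 - 21141)*(39030 + 37747) = -10287*76777 = -789804999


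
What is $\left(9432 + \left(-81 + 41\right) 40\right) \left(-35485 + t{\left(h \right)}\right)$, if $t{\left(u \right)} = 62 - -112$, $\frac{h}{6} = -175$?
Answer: $-276555752$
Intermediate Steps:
$h = -1050$ ($h = 6 \left(-175\right) = -1050$)
$t{\left(u \right)} = 174$ ($t{\left(u \right)} = 62 + 112 = 174$)
$\left(9432 + \left(-81 + 41\right) 40\right) \left(-35485 + t{\left(h \right)}\right) = \left(9432 + \left(-81 + 41\right) 40\right) \left(-35485 + 174\right) = \left(9432 - 1600\right) \left(-35311\right) = 7832 \left(-35311\right) = -276555752$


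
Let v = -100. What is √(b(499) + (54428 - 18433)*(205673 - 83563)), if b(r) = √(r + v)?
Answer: √(4395349450 + √399) ≈ 66297.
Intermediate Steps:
b(r) = √(-100 + r) (b(r) = √(r - 100) = √(-100 + r))
√(b(499) + (54428 - 18433)*(205673 - 83563)) = √(√(-100 + 499) + (54428 - 18433)*(205673 - 83563)) = √(√399 + 35995*122110) = √(√399 + 4395349450) = √(4395349450 + √399)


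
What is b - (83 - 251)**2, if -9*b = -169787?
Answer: -84229/9 ≈ -9358.8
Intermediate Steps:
b = 169787/9 (b = -1/9*(-169787) = 169787/9 ≈ 18865.)
b - (83 - 251)**2 = 169787/9 - (83 - 251)**2 = 169787/9 - 1*(-168)**2 = 169787/9 - 1*28224 = 169787/9 - 28224 = -84229/9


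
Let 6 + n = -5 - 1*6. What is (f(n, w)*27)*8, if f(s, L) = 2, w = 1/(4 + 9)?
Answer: 432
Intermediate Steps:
n = -17 (n = -6 + (-5 - 1*6) = -6 + (-5 - 6) = -6 - 11 = -17)
w = 1/13 ≈ 0.076923
(f(n, w)*27)*8 = (2*27)*8 = 54*8 = 432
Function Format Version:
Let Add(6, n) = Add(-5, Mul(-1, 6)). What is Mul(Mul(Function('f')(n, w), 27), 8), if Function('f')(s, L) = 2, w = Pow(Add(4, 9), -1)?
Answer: 432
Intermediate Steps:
n = -17 (n = Add(-6, Add(-5, Mul(-1, 6))) = Add(-6, Add(-5, -6)) = Add(-6, -11) = -17)
w = Rational(1, 13) (w = Pow(13, -1) = Rational(1, 13) ≈ 0.076923)
Mul(Mul(Function('f')(n, w), 27), 8) = Mul(Mul(2, 27), 8) = Mul(54, 8) = 432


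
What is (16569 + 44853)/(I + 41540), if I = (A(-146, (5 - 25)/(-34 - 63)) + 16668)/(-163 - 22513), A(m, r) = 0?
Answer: 348201318/235486093 ≈ 1.4786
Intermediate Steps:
I = -4167/5669 (I = (0 + 16668)/(-163 - 22513) = 16668/(-22676) = 16668*(-1/22676) = -4167/5669 ≈ -0.73505)
(16569 + 44853)/(I + 41540) = (16569 + 44853)/(-4167/5669 + 41540) = 61422/(235486093/5669) = 61422*(5669/235486093) = 348201318/235486093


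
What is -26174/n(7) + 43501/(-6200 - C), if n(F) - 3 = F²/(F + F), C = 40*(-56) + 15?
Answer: -208648813/51675 ≈ -4037.7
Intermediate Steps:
C = -2225 (C = -2240 + 15 = -2225)
n(F) = 3 + F/2 (n(F) = 3 + F²/(F + F) = 3 + F²/((2*F)) = 3 + (1/(2*F))*F² = 3 + F/2)
-26174/n(7) + 43501/(-6200 - C) = -26174/(3 + (½)*7) + 43501/(-6200 - 1*(-2225)) = -26174/(3 + 7/2) + 43501/(-6200 + 2225) = -26174/13/2 + 43501/(-3975) = -26174*2/13 + 43501*(-1/3975) = -52348/13 - 43501/3975 = -208648813/51675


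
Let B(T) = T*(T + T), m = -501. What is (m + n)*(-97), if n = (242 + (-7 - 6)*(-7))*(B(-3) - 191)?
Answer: 5636670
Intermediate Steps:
B(T) = 2*T² (B(T) = T*(2*T) = 2*T²)
n = -57609 (n = (242 + (-7 - 6)*(-7))*(2*(-3)² - 191) = (242 - 13*(-7))*(2*9 - 191) = (242 + 91)*(18 - 191) = 333*(-173) = -57609)
(m + n)*(-97) = (-501 - 57609)*(-97) = -58110*(-97) = 5636670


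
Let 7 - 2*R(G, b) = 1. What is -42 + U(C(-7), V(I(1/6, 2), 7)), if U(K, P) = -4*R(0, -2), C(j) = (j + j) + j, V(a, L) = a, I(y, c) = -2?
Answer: -54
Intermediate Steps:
R(G, b) = 3 (R(G, b) = 7/2 - 1/2*1 = 7/2 - 1/2 = 3)
C(j) = 3*j (C(j) = 2*j + j = 3*j)
U(K, P) = -12 (U(K, P) = -4*3 = -12)
-42 + U(C(-7), V(I(1/6, 2), 7)) = -42 - 12 = -54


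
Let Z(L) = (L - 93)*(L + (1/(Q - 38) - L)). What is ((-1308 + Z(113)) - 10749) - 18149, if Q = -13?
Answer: -1540526/51 ≈ -30206.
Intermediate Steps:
Z(L) = 31/17 - L/51 (Z(L) = (L - 93)*(L + (1/(-13 - 38) - L)) = (-93 + L)*(L + (1/(-51) - L)) = (-93 + L)*(L + (-1/51 - L)) = (-93 + L)*(-1/51) = 31/17 - L/51)
((-1308 + Z(113)) - 10749) - 18149 = ((-1308 + (31/17 - 1/51*113)) - 10749) - 18149 = ((-1308 + (31/17 - 113/51)) - 10749) - 18149 = ((-1308 - 20/51) - 10749) - 18149 = (-66728/51 - 10749) - 18149 = -614927/51 - 18149 = -1540526/51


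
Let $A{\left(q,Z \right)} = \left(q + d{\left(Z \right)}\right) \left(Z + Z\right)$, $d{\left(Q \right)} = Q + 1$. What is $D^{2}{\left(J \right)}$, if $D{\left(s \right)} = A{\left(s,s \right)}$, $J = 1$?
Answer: $36$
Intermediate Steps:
$d{\left(Q \right)} = 1 + Q$
$A{\left(q,Z \right)} = 2 Z \left(1 + Z + q\right)$ ($A{\left(q,Z \right)} = \left(q + \left(1 + Z\right)\right) \left(Z + Z\right) = \left(1 + Z + q\right) 2 Z = 2 Z \left(1 + Z + q\right)$)
$D{\left(s \right)} = 2 s \left(1 + 2 s\right)$ ($D{\left(s \right)} = 2 s \left(1 + s + s\right) = 2 s \left(1 + 2 s\right)$)
$D^{2}{\left(J \right)} = \left(2 \cdot 1 \left(1 + 2 \cdot 1\right)\right)^{2} = \left(2 \cdot 1 \left(1 + 2\right)\right)^{2} = \left(2 \cdot 1 \cdot 3\right)^{2} = 6^{2} = 36$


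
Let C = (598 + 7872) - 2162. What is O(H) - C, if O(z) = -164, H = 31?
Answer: -6472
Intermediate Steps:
C = 6308 (C = 8470 - 2162 = 6308)
O(H) - C = -164 - 1*6308 = -164 - 6308 = -6472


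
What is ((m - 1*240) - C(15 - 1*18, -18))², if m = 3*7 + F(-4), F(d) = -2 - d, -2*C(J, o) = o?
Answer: 51076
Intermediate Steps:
C(J, o) = -o/2
m = 23 (m = 3*7 + (-2 - 1*(-4)) = 21 + (-2 + 4) = 21 + 2 = 23)
((m - 1*240) - C(15 - 1*18, -18))² = ((23 - 1*240) - (-1)*(-18)/2)² = ((23 - 240) - 1*9)² = (-217 - 9)² = (-226)² = 51076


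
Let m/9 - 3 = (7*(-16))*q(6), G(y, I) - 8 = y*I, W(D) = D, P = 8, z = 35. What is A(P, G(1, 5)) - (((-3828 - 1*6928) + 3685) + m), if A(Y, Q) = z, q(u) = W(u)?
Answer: 13127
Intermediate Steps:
q(u) = u
G(y, I) = 8 + I*y (G(y, I) = 8 + y*I = 8 + I*y)
A(Y, Q) = 35
m = -6021 (m = 27 + 9*((7*(-16))*6) = 27 + 9*(-112*6) = 27 + 9*(-672) = 27 - 6048 = -6021)
A(P, G(1, 5)) - (((-3828 - 1*6928) + 3685) + m) = 35 - (((-3828 - 1*6928) + 3685) - 6021) = 35 - (((-3828 - 6928) + 3685) - 6021) = 35 - ((-10756 + 3685) - 6021) = 35 - (-7071 - 6021) = 35 - 1*(-13092) = 35 + 13092 = 13127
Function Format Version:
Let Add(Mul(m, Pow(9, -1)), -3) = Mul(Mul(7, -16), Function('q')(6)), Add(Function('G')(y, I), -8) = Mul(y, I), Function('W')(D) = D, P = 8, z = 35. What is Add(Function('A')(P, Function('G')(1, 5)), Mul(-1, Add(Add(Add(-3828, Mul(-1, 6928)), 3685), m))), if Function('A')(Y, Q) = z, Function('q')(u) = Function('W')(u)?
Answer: 13127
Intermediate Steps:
Function('q')(u) = u
Function('G')(y, I) = Add(8, Mul(I, y)) (Function('G')(y, I) = Add(8, Mul(y, I)) = Add(8, Mul(I, y)))
Function('A')(Y, Q) = 35
m = -6021 (m = Add(27, Mul(9, Mul(Mul(7, -16), 6))) = Add(27, Mul(9, Mul(-112, 6))) = Add(27, Mul(9, -672)) = Add(27, -6048) = -6021)
Add(Function('A')(P, Function('G')(1, 5)), Mul(-1, Add(Add(Add(-3828, Mul(-1, 6928)), 3685), m))) = Add(35, Mul(-1, Add(Add(Add(-3828, Mul(-1, 6928)), 3685), -6021))) = Add(35, Mul(-1, Add(Add(Add(-3828, -6928), 3685), -6021))) = Add(35, Mul(-1, Add(Add(-10756, 3685), -6021))) = Add(35, Mul(-1, Add(-7071, -6021))) = Add(35, Mul(-1, -13092)) = Add(35, 13092) = 13127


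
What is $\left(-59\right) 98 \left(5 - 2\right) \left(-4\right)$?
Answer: $69384$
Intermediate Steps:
$\left(-59\right) 98 \left(5 - 2\right) \left(-4\right) = - 5782 \cdot 3 \left(-4\right) = \left(-5782\right) \left(-12\right) = 69384$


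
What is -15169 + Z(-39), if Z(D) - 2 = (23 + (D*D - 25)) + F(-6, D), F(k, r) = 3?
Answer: -13645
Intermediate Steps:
Z(D) = 3 + D**2 (Z(D) = 2 + ((23 + (D*D - 25)) + 3) = 2 + ((23 + (D**2 - 25)) + 3) = 2 + ((23 + (-25 + D**2)) + 3) = 2 + ((-2 + D**2) + 3) = 2 + (1 + D**2) = 3 + D**2)
-15169 + Z(-39) = -15169 + (3 + (-39)**2) = -15169 + (3 + 1521) = -15169 + 1524 = -13645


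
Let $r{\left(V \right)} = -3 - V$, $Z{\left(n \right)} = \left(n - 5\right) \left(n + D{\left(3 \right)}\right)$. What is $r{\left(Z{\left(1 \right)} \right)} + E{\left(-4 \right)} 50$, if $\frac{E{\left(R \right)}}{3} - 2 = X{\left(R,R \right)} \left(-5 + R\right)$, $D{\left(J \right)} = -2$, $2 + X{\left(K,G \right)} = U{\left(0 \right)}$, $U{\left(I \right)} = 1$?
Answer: $1643$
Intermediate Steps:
$X{\left(K,G \right)} = -1$ ($X{\left(K,G \right)} = -2 + 1 = -1$)
$Z{\left(n \right)} = \left(-5 + n\right) \left(-2 + n\right)$ ($Z{\left(n \right)} = \left(n - 5\right) \left(n - 2\right) = \left(-5 + n\right) \left(-2 + n\right)$)
$E{\left(R \right)} = 21 - 3 R$ ($E{\left(R \right)} = 6 + 3 \left(- (-5 + R)\right) = 6 + 3 \left(5 - R\right) = 6 - \left(-15 + 3 R\right) = 21 - 3 R$)
$r{\left(Z{\left(1 \right)} \right)} + E{\left(-4 \right)} 50 = \left(-3 - \left(10 + 1^{2} - 7\right)\right) + \left(21 - -12\right) 50 = \left(-3 - \left(10 + 1 - 7\right)\right) + \left(21 + 12\right) 50 = \left(-3 - 4\right) + 33 \cdot 50 = \left(-3 - 4\right) + 1650 = -7 + 1650 = 1643$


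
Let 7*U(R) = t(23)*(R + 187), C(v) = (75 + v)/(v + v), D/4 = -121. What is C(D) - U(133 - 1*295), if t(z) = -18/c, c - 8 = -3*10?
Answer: -16937/6776 ≈ -2.4996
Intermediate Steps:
D = -484 (D = 4*(-121) = -484)
c = -22 (c = 8 - 3*10 = 8 - 30 = -22)
t(z) = 9/11 (t(z) = -18/(-22) = -18*(-1/22) = 9/11)
C(v) = (75 + v)/(2*v) (C(v) = (75 + v)/((2*v)) = (75 + v)*(1/(2*v)) = (75 + v)/(2*v))
U(R) = 153/7 + 9*R/77 (U(R) = (9*(R + 187)/11)/7 = (9*(187 + R)/11)/7 = (153 + 9*R/11)/7 = 153/7 + 9*R/77)
C(D) - U(133 - 1*295) = (½)*(75 - 484)/(-484) - (153/7 + 9*(133 - 1*295)/77) = (½)*(-1/484)*(-409) - (153/7 + 9*(133 - 295)/77) = 409/968 - (153/7 + (9/77)*(-162)) = 409/968 - (153/7 - 1458/77) = 409/968 - 1*225/77 = 409/968 - 225/77 = -16937/6776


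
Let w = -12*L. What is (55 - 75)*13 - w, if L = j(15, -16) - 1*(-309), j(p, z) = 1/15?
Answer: 17244/5 ≈ 3448.8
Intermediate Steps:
j(p, z) = 1/15 (j(p, z) = 1*(1/15) = 1/15)
L = 4636/15 (L = 1/15 - 1*(-309) = 1/15 + 309 = 4636/15 ≈ 309.07)
w = -18544/5 (w = -12*4636/15 = -18544/5 ≈ -3708.8)
(55 - 75)*13 - w = (55 - 75)*13 - 1*(-18544/5) = -20*13 + 18544/5 = -260 + 18544/5 = 17244/5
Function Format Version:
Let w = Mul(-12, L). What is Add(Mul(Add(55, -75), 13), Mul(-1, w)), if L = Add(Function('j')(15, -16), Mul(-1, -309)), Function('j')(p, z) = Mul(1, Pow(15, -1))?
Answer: Rational(17244, 5) ≈ 3448.8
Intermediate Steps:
Function('j')(p, z) = Rational(1, 15) (Function('j')(p, z) = Mul(1, Rational(1, 15)) = Rational(1, 15))
L = Rational(4636, 15) (L = Add(Rational(1, 15), Mul(-1, -309)) = Add(Rational(1, 15), 309) = Rational(4636, 15) ≈ 309.07)
w = Rational(-18544, 5) (w = Mul(-12, Rational(4636, 15)) = Rational(-18544, 5) ≈ -3708.8)
Add(Mul(Add(55, -75), 13), Mul(-1, w)) = Add(Mul(Add(55, -75), 13), Mul(-1, Rational(-18544, 5))) = Add(Mul(-20, 13), Rational(18544, 5)) = Add(-260, Rational(18544, 5)) = Rational(17244, 5)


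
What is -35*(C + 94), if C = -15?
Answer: -2765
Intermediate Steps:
-35*(C + 94) = -35*(-15 + 94) = -35*79 = -2765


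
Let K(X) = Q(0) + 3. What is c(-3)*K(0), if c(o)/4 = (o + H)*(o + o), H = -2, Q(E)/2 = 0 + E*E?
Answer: 360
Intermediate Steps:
Q(E) = 2*E² (Q(E) = 2*(0 + E*E) = 2*(0 + E²) = 2*E²)
c(o) = 8*o*(-2 + o) (c(o) = 4*((o - 2)*(o + o)) = 4*((-2 + o)*(2*o)) = 4*(2*o*(-2 + o)) = 8*o*(-2 + o))
K(X) = 3 (K(X) = 2*0² + 3 = 2*0 + 3 = 0 + 3 = 3)
c(-3)*K(0) = (8*(-3)*(-2 - 3))*3 = (8*(-3)*(-5))*3 = 120*3 = 360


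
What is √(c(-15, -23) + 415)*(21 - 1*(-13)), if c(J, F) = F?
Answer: 476*√2 ≈ 673.17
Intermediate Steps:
√(c(-15, -23) + 415)*(21 - 1*(-13)) = √(-23 + 415)*(21 - 1*(-13)) = √392*(21 + 13) = (14*√2)*34 = 476*√2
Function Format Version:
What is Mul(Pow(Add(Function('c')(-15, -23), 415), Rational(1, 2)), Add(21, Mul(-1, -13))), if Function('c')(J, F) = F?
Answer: Mul(476, Pow(2, Rational(1, 2))) ≈ 673.17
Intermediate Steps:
Mul(Pow(Add(Function('c')(-15, -23), 415), Rational(1, 2)), Add(21, Mul(-1, -13))) = Mul(Pow(Add(-23, 415), Rational(1, 2)), Add(21, Mul(-1, -13))) = Mul(Pow(392, Rational(1, 2)), Add(21, 13)) = Mul(Mul(14, Pow(2, Rational(1, 2))), 34) = Mul(476, Pow(2, Rational(1, 2)))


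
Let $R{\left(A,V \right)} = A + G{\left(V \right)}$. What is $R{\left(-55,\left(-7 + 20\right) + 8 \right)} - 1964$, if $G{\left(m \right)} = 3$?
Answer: $-2016$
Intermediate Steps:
$R{\left(A,V \right)} = 3 + A$ ($R{\left(A,V \right)} = A + 3 = 3 + A$)
$R{\left(-55,\left(-7 + 20\right) + 8 \right)} - 1964 = \left(3 - 55\right) - 1964 = -52 - 1964 = -2016$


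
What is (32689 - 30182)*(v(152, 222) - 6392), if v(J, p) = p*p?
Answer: 107530244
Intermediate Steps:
v(J, p) = p²
(32689 - 30182)*(v(152, 222) - 6392) = (32689 - 30182)*(222² - 6392) = 2507*(49284 - 6392) = 2507*42892 = 107530244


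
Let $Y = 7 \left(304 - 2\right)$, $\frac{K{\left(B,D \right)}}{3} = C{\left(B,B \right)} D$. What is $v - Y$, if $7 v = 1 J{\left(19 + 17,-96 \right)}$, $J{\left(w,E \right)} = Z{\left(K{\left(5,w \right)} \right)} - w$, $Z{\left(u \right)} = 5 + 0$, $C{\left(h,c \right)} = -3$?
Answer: $- \frac{14829}{7} \approx -2118.4$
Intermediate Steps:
$K{\left(B,D \right)} = - 9 D$ ($K{\left(B,D \right)} = 3 \left(- 3 D\right) = - 9 D$)
$Z{\left(u \right)} = 5$
$J{\left(w,E \right)} = 5 - w$
$Y = 2114$ ($Y = 7 \cdot 302 = 2114$)
$v = - \frac{31}{7}$ ($v = \frac{1 \left(5 - \left(19 + 17\right)\right)}{7} = \frac{1 \left(5 - 36\right)}{7} = \frac{1 \left(-31\right)}{7} = \frac{1}{7} \left(-31\right) = - \frac{31}{7} \approx -4.4286$)
$v - Y = - \frac{31}{7} - 2114 = - \frac{14829}{7}$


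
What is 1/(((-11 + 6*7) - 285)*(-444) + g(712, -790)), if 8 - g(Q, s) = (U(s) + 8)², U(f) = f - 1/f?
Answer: -624100/311262398441 ≈ -2.0051e-6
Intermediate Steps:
g(Q, s) = 8 - (8 + s - 1/s)² (g(Q, s) = 8 - ((s - 1/s) + 8)² = 8 - (8 + s - 1/s)²)
1/(((-11 + 6*7) - 285)*(-444) + g(712, -790)) = 1/(((-11 + 6*7) - 285)*(-444) + (8 - 1*(-1 + (-790)² + 8*(-790))²/(-790)²)) = 1/(((-11 + 42) - 285)*(-444) + (8 - 1*1/624100*(-1 + 624100 - 6320)²)) = 1/((31 - 285)*(-444) + (8 - 1*1/624100*617779²)) = 1/(-254*(-444) + (8 - 1*1/624100*381650892841)) = 1/(112776 + (8 - 381650892841/624100)) = 1/(112776 - 381645900041/624100) = 1/(-311262398441/624100) = -624100/311262398441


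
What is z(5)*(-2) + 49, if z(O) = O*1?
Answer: 39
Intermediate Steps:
z(O) = O
z(5)*(-2) + 49 = 5*(-2) + 49 = -10 + 49 = 39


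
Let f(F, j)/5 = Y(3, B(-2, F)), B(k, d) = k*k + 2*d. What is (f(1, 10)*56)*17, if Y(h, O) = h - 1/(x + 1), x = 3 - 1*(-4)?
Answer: 13685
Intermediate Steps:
x = 7 (x = 3 + 4 = 7)
B(k, d) = k**2 + 2*d
Y(h, O) = -1/8 + h (Y(h, O) = h - 1/(7 + 1) = h - 1/8 = -1/8 + h)
f(F, j) = 115/8 (f(F, j) = 5*(-1/8 + 3) = 5*(23/8) = 115/8)
(f(1, 10)*56)*17 = ((115/8)*56)*17 = 805*17 = 13685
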